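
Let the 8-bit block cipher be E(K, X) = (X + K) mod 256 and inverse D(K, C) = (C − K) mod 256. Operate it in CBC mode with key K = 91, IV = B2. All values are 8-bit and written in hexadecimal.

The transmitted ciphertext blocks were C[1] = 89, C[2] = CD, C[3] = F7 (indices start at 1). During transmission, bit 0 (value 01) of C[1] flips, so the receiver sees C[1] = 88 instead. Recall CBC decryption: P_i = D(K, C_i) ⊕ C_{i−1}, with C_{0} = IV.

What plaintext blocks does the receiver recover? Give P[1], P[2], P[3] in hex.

P[1] = 45, P[2] = B4, P[3] = AB

Only C[1] changed, to 88. In CBC, a change in C_i garbles P_i and flips the same bit in P_{i+1}. Decrypting the received ciphertext:
P[1]: D(K, 88) = F7; F7 ⊕ B2 = 45.
P[2]: D(K, CD) = 3C; 3C ⊕ 88 = B4.
P[3]: D(K, F7) = 66; 66 ⊕ CD = AB.
Blocks that differ from the original plaintext: P[1], P[2].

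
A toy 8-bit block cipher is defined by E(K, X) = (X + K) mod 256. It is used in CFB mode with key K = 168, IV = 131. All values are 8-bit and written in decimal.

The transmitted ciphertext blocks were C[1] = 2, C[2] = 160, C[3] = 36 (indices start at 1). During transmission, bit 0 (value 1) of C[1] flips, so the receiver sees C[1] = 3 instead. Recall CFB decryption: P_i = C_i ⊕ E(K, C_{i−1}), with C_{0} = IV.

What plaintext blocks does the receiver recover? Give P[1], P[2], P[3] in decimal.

P[1] = 40, P[2] = 11, P[3] = 108

Only C[1] changed, to 3. In CFB, a change in C_i flips the same bit in P_i and garbles P_{i+1}. Decrypting the received ciphertext:
P[1]: E(K, 131) = 43; 3 ⊕ 43 = 40.
P[2]: E(K, 3) = 171; 160 ⊕ 171 = 11.
P[3]: E(K, 160) = 72; 36 ⊕ 72 = 108.
Blocks that differ from the original plaintext: P[1], P[2].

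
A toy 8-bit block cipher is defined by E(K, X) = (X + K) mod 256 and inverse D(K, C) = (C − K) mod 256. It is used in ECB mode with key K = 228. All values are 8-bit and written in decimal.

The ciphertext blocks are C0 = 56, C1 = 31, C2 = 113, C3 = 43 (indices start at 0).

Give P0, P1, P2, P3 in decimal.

P0 = 84, P1 = 59, P2 = 141, P3 = 71

ECB decryption: P_i = D(K, C_i).
P0: D(K, 56) = 84.
P1: D(K, 31) = 59.
P2: D(K, 113) = 141.
P3: D(K, 43) = 71.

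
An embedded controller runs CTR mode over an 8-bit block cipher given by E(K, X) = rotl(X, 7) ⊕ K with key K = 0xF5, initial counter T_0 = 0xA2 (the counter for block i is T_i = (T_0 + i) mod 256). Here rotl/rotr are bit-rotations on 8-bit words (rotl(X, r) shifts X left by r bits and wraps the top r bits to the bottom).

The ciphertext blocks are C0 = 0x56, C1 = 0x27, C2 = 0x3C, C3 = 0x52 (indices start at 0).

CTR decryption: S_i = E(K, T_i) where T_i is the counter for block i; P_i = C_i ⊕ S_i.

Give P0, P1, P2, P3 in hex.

P0 = 0xF2, P1 = 0x03, P2 = 0x9B, P3 = 0x75

P0: T = 0xA2, S = E(K, T) = 0xA4; 0x56 ⊕ 0xA4 = 0xF2.
P1: T = 0xA3, S = E(K, T) = 0x24; 0x27 ⊕ 0x24 = 0x03.
P2: T = 0xA4, S = E(K, T) = 0xA7; 0x3C ⊕ 0xA7 = 0x9B.
P3: T = 0xA5, S = E(K, T) = 0x27; 0x52 ⊕ 0x27 = 0x75.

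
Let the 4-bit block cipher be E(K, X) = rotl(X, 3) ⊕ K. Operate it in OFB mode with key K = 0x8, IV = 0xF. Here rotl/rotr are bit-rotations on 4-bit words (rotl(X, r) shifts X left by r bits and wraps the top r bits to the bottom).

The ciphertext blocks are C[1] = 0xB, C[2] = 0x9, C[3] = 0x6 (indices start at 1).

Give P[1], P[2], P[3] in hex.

OFB decryption: S_i = E(K, S_{i−1}) with S_{0} = IV; P_i = C_i ⊕ S_i.
P[1]: S = E(K, 0xF) = 0x7; 0xB ⊕ 0x7 = 0xC.
P[2]: S = E(K, 0x7) = 0x3; 0x9 ⊕ 0x3 = 0xA.
P[3]: S = E(K, 0x3) = 0x1; 0x6 ⊕ 0x1 = 0x7.

P[1] = 0xC, P[2] = 0xA, P[3] = 0x7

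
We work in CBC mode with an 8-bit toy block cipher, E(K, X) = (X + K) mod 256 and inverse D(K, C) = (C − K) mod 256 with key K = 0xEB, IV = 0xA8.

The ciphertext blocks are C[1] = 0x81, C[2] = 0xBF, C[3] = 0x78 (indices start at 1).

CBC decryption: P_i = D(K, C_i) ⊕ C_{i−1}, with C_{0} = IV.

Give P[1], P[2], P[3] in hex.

P[1]: D(K, 0x81) = 0x96; 0x96 ⊕ 0xA8 = 0x3E.
P[2]: D(K, 0xBF) = 0xD4; 0xD4 ⊕ 0x81 = 0x55.
P[3]: D(K, 0x78) = 0x8D; 0x8D ⊕ 0xBF = 0x32.

P[1] = 0x3E, P[2] = 0x55, P[3] = 0x32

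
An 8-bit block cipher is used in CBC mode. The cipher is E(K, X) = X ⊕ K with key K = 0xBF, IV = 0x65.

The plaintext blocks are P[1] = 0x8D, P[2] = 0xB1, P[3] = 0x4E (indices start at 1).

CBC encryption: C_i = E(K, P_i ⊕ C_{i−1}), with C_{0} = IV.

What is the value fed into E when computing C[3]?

0x17

C[1]: P[1] ⊕ 0x65 = 0xE8; E(K, 0xE8) = 0x57.
C[2]: P[2] ⊕ 0x57 = 0xE6; E(K, 0xE6) = 0x59.
C[3]: P[3] ⊕ 0x59 = 0x17; E(K, 0x17) = 0xA8.
So the input to E for block [3] is 0x17.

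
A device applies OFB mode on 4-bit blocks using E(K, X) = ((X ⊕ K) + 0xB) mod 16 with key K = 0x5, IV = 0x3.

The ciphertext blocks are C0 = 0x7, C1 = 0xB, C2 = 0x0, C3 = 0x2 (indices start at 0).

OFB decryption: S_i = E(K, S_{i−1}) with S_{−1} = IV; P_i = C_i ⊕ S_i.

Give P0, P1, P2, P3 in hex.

P0 = 0x6, P1 = 0x4, P2 = 0x5, P3 = 0x9

P0: S = E(K, 0x3) = 0x1; 0x7 ⊕ 0x1 = 0x6.
P1: S = E(K, 0x1) = 0xF; 0xB ⊕ 0xF = 0x4.
P2: S = E(K, 0xF) = 0x5; 0x0 ⊕ 0x5 = 0x5.
P3: S = E(K, 0x5) = 0xB; 0x2 ⊕ 0xB = 0x9.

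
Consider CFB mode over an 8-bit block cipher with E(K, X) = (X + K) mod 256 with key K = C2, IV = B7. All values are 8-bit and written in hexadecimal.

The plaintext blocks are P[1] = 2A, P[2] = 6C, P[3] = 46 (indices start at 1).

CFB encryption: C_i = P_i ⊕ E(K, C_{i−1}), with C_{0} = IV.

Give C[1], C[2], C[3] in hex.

C[1]: E(K, B7) = 79; 2A ⊕ 79 = 53.
C[2]: E(K, 53) = 15; 6C ⊕ 15 = 79.
C[3]: E(K, 79) = 3B; 46 ⊕ 3B = 7D.

C[1] = 53, C[2] = 79, C[3] = 7D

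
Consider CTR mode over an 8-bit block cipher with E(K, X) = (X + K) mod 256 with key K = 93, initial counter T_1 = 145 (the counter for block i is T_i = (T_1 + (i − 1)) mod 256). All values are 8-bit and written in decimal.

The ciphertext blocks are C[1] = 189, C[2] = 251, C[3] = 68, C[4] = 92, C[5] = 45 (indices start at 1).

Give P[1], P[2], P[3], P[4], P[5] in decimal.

P[1] = 83, P[2] = 20, P[3] = 180, P[4] = 173, P[5] = 223

CTR decryption: S_i = E(K, T_i) where T_i is the counter for block i; P_i = C_i ⊕ S_i.
P[1]: T = 145, S = E(K, T) = 238; 189 ⊕ 238 = 83.
P[2]: T = 146, S = E(K, T) = 239; 251 ⊕ 239 = 20.
P[3]: T = 147, S = E(K, T) = 240; 68 ⊕ 240 = 180.
P[4]: T = 148, S = E(K, T) = 241; 92 ⊕ 241 = 173.
P[5]: T = 149, S = E(K, T) = 242; 45 ⊕ 242 = 223.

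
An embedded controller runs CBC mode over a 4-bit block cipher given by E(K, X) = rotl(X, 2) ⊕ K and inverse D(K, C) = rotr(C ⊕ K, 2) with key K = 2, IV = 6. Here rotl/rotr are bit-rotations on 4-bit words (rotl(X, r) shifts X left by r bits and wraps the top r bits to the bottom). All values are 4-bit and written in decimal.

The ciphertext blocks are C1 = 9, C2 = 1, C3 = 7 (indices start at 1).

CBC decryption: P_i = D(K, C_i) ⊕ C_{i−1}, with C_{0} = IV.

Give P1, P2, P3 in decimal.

P1: D(K, 9) = 14; 14 ⊕ 6 = 8.
P2: D(K, 1) = 12; 12 ⊕ 9 = 5.
P3: D(K, 7) = 5; 5 ⊕ 1 = 4.

P1 = 8, P2 = 5, P3 = 4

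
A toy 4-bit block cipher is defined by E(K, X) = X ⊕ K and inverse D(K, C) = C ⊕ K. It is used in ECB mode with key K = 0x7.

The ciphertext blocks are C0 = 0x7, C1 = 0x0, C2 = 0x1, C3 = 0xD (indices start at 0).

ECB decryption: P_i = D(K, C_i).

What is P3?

P3: D(K, 0xD) = 0xA.

P3 = 0xA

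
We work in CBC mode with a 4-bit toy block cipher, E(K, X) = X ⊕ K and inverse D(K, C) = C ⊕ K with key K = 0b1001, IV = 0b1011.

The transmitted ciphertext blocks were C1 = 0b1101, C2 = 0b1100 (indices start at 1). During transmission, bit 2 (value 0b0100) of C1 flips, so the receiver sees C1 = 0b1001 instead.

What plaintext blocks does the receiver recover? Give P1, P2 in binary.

CBC decryption: P_i = D(K, C_i) ⊕ C_{i−1}, with C_{0} = IV.
Only C1 changed, to 0b1001. In CBC, a change in C_i garbles P_i and flips the same bit in P_{i+1}. Decrypting the received ciphertext:
P1: D(K, 0b1001) = 0b0000; 0b0000 ⊕ 0b1011 = 0b1011.
P2: D(K, 0b1100) = 0b0101; 0b0101 ⊕ 0b1001 = 0b1100.
Blocks that differ from the original plaintext: P1, P2.

P1 = 0b1011, P2 = 0b1100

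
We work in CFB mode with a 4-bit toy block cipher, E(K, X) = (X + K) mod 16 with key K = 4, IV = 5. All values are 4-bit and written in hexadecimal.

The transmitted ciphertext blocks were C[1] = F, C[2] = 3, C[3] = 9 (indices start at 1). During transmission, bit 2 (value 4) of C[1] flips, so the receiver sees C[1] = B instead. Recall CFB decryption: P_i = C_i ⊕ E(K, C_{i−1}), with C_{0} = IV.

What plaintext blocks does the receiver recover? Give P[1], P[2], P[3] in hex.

Only C[1] changed, to B. In CFB, a change in C_i flips the same bit in P_i and garbles P_{i+1}. Decrypting the received ciphertext:
P[1]: E(K, 5) = 9; B ⊕ 9 = 2.
P[2]: E(K, B) = F; 3 ⊕ F = C.
P[3]: E(K, 3) = 7; 9 ⊕ 7 = E.
Blocks that differ from the original plaintext: P[1], P[2].

P[1] = 2, P[2] = C, P[3] = E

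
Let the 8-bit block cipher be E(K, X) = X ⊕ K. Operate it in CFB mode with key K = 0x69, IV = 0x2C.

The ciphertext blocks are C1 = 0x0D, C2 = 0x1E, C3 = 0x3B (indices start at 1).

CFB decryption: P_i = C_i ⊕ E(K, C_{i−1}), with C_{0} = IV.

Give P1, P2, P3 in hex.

P1: E(K, 0x2C) = 0x45; 0x0D ⊕ 0x45 = 0x48.
P2: E(K, 0x0D) = 0x64; 0x1E ⊕ 0x64 = 0x7A.
P3: E(K, 0x1E) = 0x77; 0x3B ⊕ 0x77 = 0x4C.

P1 = 0x48, P2 = 0x7A, P3 = 0x4C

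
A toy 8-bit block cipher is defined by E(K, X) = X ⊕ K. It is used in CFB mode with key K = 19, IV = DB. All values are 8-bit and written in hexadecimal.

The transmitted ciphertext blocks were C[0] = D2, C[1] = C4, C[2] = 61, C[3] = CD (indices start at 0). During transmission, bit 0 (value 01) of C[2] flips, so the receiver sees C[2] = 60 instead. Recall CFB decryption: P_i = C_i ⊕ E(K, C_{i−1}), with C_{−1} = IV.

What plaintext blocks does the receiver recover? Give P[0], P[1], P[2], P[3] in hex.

Only C[2] changed, to 60. In CFB, a change in C_i flips the same bit in P_i and garbles P_{i+1}. Decrypting the received ciphertext:
P[0]: E(K, DB) = C2; D2 ⊕ C2 = 10.
P[1]: E(K, D2) = CB; C4 ⊕ CB = 0F.
P[2]: E(K, C4) = DD; 60 ⊕ DD = BD.
P[3]: E(K, 60) = 79; CD ⊕ 79 = B4.
Blocks that differ from the original plaintext: P[2], P[3].

P[0] = 10, P[1] = 0F, P[2] = BD, P[3] = B4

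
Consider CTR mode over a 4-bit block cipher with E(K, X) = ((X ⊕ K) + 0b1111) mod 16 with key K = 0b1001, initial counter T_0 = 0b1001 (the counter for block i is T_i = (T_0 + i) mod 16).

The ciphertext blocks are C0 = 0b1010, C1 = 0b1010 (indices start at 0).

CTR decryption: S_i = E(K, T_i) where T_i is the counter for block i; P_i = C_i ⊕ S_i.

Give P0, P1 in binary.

P0 = 0b0101, P1 = 0b1000

P0: T = 0b1001, S = E(K, T) = 0b1111; 0b1010 ⊕ 0b1111 = 0b0101.
P1: T = 0b1010, S = E(K, T) = 0b0010; 0b1010 ⊕ 0b0010 = 0b1000.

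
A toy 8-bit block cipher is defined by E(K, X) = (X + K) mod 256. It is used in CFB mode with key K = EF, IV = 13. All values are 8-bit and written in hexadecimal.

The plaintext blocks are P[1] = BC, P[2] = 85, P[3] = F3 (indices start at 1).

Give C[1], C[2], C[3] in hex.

CFB encryption: C_i = P_i ⊕ E(K, C_{i−1}), with C_{0} = IV.
C[1]: E(K, 13) = 02; BC ⊕ 02 = BE.
C[2]: E(K, BE) = AD; 85 ⊕ AD = 28.
C[3]: E(K, 28) = 17; F3 ⊕ 17 = E4.

C[1] = BE, C[2] = 28, C[3] = E4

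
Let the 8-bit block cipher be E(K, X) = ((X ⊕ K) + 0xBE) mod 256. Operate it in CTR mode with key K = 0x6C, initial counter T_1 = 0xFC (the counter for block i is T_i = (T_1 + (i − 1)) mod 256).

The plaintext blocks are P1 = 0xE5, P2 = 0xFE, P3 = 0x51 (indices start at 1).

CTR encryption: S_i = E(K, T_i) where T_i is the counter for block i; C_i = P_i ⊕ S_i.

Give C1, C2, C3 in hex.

C1 = 0xAB, C2 = 0xB1, C3 = 0x01

C1: T = 0xFC, S = E(K, T) = 0x4E; 0xE5 ⊕ 0x4E = 0xAB.
C2: T = 0xFD, S = E(K, T) = 0x4F; 0xFE ⊕ 0x4F = 0xB1.
C3: T = 0xFE, S = E(K, T) = 0x50; 0x51 ⊕ 0x50 = 0x01.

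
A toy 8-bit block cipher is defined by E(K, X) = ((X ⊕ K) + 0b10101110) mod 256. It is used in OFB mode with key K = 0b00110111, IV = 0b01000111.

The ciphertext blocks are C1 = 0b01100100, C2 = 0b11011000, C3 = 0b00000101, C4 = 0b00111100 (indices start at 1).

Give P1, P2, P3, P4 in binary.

OFB decryption: S_i = E(K, S_{i−1}) with S_{0} = IV; P_i = C_i ⊕ S_i.
P1: S = E(K, 0b01000111) = 0b00011110; 0b01100100 ⊕ 0b00011110 = 0b01111010.
P2: S = E(K, 0b00011110) = 0b11010111; 0b11011000 ⊕ 0b11010111 = 0b00001111.
P3: S = E(K, 0b11010111) = 0b10001110; 0b00000101 ⊕ 0b10001110 = 0b10001011.
P4: S = E(K, 0b10001110) = 0b01100111; 0b00111100 ⊕ 0b01100111 = 0b01011011.

P1 = 0b01111010, P2 = 0b00001111, P3 = 0b10001011, P4 = 0b01011011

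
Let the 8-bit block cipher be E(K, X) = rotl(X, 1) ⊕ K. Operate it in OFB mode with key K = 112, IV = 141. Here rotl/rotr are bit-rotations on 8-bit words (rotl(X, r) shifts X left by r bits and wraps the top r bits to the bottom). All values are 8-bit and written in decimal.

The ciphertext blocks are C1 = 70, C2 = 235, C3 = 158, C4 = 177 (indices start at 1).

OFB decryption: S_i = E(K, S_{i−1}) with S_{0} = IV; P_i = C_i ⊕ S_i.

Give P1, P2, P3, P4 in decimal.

P1 = 45, P2 = 77, P3 = 163, P4 = 187

P1: S = E(K, 141) = 107; 70 ⊕ 107 = 45.
P2: S = E(K, 107) = 166; 235 ⊕ 166 = 77.
P3: S = E(K, 166) = 61; 158 ⊕ 61 = 163.
P4: S = E(K, 61) = 10; 177 ⊕ 10 = 187.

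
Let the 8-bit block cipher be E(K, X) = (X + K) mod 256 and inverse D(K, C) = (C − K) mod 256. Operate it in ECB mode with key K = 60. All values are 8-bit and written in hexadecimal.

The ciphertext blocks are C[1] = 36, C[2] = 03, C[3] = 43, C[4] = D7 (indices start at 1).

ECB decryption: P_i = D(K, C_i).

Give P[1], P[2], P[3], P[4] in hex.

P[1]: D(K, 36) = D6.
P[2]: D(K, 03) = A3.
P[3]: D(K, 43) = E3.
P[4]: D(K, D7) = 77.

P[1] = D6, P[2] = A3, P[3] = E3, P[4] = 77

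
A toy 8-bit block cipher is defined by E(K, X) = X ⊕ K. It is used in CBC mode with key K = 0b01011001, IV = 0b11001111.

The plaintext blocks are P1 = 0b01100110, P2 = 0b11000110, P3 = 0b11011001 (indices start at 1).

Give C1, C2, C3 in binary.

CBC encryption: C_i = E(K, P_i ⊕ C_{i−1}), with C_{0} = IV.
C1: P1 ⊕ 0b11001111 = 0b10101001; E(K, 0b10101001) = 0b11110000.
C2: P2 ⊕ 0b11110000 = 0b00110110; E(K, 0b00110110) = 0b01101111.
C3: P3 ⊕ 0b01101111 = 0b10110110; E(K, 0b10110110) = 0b11101111.

C1 = 0b11110000, C2 = 0b01101111, C3 = 0b11101111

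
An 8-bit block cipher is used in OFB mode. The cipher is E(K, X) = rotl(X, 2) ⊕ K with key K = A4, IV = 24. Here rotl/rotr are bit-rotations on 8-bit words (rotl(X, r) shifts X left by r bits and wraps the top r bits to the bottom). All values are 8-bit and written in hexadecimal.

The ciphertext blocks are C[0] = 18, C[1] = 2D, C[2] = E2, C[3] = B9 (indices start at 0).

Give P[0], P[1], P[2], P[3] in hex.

OFB decryption: S_i = E(K, S_{i−1}) with S_{−1} = IV; P_i = C_i ⊕ S_i.
P[0]: S = E(K, 24) = 34; 18 ⊕ 34 = 2C.
P[1]: S = E(K, 34) = 74; 2D ⊕ 74 = 59.
P[2]: S = E(K, 74) = 75; E2 ⊕ 75 = 97.
P[3]: S = E(K, 75) = 71; B9 ⊕ 71 = C8.

P[0] = 2C, P[1] = 59, P[2] = 97, P[3] = C8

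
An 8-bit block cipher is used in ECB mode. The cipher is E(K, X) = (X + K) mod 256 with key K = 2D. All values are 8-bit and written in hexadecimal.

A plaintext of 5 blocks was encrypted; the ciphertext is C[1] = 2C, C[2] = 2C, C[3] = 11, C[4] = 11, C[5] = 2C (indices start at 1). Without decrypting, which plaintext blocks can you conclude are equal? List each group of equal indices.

ECB encrypts each block independently with the same key, so equal ciphertext blocks imply equal plaintext blocks.
C[1] = C[2] = C[5] = 2C, so P[1] = P[2] = P[5].
C[3] = C[4] = 11, so P[3] = P[4].

P[1] = P[2] = P[5]; P[3] = P[4]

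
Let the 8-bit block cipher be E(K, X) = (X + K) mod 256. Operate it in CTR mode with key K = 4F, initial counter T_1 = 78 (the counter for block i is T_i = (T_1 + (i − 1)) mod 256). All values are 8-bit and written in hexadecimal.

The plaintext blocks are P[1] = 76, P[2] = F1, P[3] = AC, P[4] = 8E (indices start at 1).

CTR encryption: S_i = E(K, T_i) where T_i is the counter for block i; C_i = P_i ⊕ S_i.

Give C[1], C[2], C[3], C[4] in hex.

C[1]: T = 78, S = E(K, T) = C7; 76 ⊕ C7 = B1.
C[2]: T = 79, S = E(K, T) = C8; F1 ⊕ C8 = 39.
C[3]: T = 7A, S = E(K, T) = C9; AC ⊕ C9 = 65.
C[4]: T = 7B, S = E(K, T) = CA; 8E ⊕ CA = 44.

C[1] = B1, C[2] = 39, C[3] = 65, C[4] = 44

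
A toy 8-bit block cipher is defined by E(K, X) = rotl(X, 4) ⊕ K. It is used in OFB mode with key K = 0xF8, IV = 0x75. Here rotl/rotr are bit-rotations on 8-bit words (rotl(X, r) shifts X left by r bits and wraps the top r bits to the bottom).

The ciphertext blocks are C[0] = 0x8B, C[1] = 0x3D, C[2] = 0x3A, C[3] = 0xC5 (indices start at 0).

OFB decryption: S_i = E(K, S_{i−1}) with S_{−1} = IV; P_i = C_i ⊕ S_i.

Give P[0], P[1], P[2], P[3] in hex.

P[0]: S = E(K, 0x75) = 0xAF; 0x8B ⊕ 0xAF = 0x24.
P[1]: S = E(K, 0xAF) = 0x02; 0x3D ⊕ 0x02 = 0x3F.
P[2]: S = E(K, 0x02) = 0xD8; 0x3A ⊕ 0xD8 = 0xE2.
P[3]: S = E(K, 0xD8) = 0x75; 0xC5 ⊕ 0x75 = 0xB0.

P[0] = 0x24, P[1] = 0x3F, P[2] = 0xE2, P[3] = 0xB0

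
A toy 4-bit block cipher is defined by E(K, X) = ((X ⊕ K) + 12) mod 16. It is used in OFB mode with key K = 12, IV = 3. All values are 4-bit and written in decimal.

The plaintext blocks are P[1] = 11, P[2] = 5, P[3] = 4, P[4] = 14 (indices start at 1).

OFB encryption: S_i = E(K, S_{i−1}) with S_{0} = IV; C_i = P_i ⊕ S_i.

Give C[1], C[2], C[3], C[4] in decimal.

C[1] = 0, C[2] = 6, C[3] = 15, C[4] = 13

C[1]: S = E(K, 3) = 11; 11 ⊕ 11 = 0.
C[2]: S = E(K, 11) = 3; 5 ⊕ 3 = 6.
C[3]: S = E(K, 3) = 11; 4 ⊕ 11 = 15.
C[4]: S = E(K, 11) = 3; 14 ⊕ 3 = 13.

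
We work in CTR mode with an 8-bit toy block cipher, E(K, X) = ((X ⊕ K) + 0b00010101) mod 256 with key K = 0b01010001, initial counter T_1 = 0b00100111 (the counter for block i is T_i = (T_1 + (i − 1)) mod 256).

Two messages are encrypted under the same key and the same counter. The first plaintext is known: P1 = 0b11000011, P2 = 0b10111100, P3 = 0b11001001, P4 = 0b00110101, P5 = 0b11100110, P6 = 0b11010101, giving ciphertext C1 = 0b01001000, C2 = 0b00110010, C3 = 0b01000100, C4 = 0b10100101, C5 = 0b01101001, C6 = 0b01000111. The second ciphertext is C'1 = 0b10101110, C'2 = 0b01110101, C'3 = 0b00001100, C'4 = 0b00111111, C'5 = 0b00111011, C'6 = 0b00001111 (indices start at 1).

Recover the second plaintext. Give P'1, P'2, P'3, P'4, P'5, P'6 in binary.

In CTR with a reused counter, both messages share the same keystream S_i, so C_i ⊕ C'_i = P_i ⊕ P'_i and thus P'_i = P_i ⊕ C_i ⊕ C'_i.
P'1: 0b11000011 ⊕ 0b01001000 ⊕ 0b10101110 = 0b00100101.
P'2: 0b10111100 ⊕ 0b00110010 ⊕ 0b01110101 = 0b11111011.
P'3: 0b11001001 ⊕ 0b01000100 ⊕ 0b00001100 = 0b10000001.
P'4: 0b00110101 ⊕ 0b10100101 ⊕ 0b00111111 = 0b10101111.
P'5: 0b11100110 ⊕ 0b01101001 ⊕ 0b00111011 = 0b10110100.
P'6: 0b11010101 ⊕ 0b01000111 ⊕ 0b00001111 = 0b10011101.

P'1 = 0b00100101, P'2 = 0b11111011, P'3 = 0b10000001, P'4 = 0b10101111, P'5 = 0b10110100, P'6 = 0b10011101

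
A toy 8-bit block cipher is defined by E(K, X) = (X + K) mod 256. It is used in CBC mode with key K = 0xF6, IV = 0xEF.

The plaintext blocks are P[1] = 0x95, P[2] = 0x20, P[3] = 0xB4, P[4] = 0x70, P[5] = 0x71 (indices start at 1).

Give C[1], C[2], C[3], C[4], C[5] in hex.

CBC encryption: C_i = E(K, P_i ⊕ C_{i−1}), with C_{0} = IV.
C[1]: P[1] ⊕ 0xEF = 0x7A; E(K, 0x7A) = 0x70.
C[2]: P[2] ⊕ 0x70 = 0x50; E(K, 0x50) = 0x46.
C[3]: P[3] ⊕ 0x46 = 0xF2; E(K, 0xF2) = 0xE8.
C[4]: P[4] ⊕ 0xE8 = 0x98; E(K, 0x98) = 0x8E.
C[5]: P[5] ⊕ 0x8E = 0xFF; E(K, 0xFF) = 0xF5.

C[1] = 0x70, C[2] = 0x46, C[3] = 0xE8, C[4] = 0x8E, C[5] = 0xF5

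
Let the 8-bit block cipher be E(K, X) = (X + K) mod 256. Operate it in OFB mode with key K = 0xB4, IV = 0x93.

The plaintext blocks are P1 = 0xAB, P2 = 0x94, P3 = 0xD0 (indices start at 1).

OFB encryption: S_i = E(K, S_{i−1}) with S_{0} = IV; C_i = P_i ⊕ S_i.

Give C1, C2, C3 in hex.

C1: S = E(K, 0x93) = 0x47; 0xAB ⊕ 0x47 = 0xEC.
C2: S = E(K, 0x47) = 0xFB; 0x94 ⊕ 0xFB = 0x6F.
C3: S = E(K, 0xFB) = 0xAF; 0xD0 ⊕ 0xAF = 0x7F.

C1 = 0xEC, C2 = 0x6F, C3 = 0x7F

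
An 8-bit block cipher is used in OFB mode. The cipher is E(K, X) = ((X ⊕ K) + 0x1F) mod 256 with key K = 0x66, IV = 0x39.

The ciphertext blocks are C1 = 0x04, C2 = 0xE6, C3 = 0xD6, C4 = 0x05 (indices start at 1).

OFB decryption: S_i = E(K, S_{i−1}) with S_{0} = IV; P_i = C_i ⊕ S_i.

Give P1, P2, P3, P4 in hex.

P1 = 0x7A, P2 = 0xD1, P3 = 0xA6, P4 = 0x30

P1: S = E(K, 0x39) = 0x7E; 0x04 ⊕ 0x7E = 0x7A.
P2: S = E(K, 0x7E) = 0x37; 0xE6 ⊕ 0x37 = 0xD1.
P3: S = E(K, 0x37) = 0x70; 0xD6 ⊕ 0x70 = 0xA6.
P4: S = E(K, 0x70) = 0x35; 0x05 ⊕ 0x35 = 0x30.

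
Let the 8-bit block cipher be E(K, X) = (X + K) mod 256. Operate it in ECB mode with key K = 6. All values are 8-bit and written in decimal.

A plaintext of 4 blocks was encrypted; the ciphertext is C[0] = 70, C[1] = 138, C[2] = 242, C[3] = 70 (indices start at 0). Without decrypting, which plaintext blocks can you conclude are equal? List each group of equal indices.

P[0] = P[3]

ECB encrypts each block independently with the same key, so equal ciphertext blocks imply equal plaintext blocks.
C[0] = C[3] = 70, so P[0] = P[3].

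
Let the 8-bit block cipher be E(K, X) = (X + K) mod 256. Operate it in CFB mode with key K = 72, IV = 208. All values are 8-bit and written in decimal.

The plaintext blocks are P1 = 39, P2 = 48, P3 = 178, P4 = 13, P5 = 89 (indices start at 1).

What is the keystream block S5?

224

CFB encryption: C_i = P_i ⊕ E(K, C_{i−1}), with C_{0} = IV.
C1: E(K, 208) = 24; 39 ⊕ 24 = 63.
C2: E(K, 63) = 135; 48 ⊕ 135 = 183.
C3: E(K, 183) = 255; 178 ⊕ 255 = 77.
C4: E(K, 77) = 149; 13 ⊕ 149 = 152.
C5: E(K, 152) = 224; 89 ⊕ 224 = 185.
So S5 = 224.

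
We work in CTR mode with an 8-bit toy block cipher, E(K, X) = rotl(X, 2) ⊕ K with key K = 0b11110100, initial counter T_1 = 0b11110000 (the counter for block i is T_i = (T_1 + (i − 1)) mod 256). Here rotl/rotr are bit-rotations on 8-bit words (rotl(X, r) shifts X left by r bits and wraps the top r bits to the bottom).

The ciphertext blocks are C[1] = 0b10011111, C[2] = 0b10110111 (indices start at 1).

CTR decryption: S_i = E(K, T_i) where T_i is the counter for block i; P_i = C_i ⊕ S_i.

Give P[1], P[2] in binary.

P[1] = 0b10101000, P[2] = 0b10000100

P[1]: T = 0b11110000, S = E(K, T) = 0b00110111; 0b10011111 ⊕ 0b00110111 = 0b10101000.
P[2]: T = 0b11110001, S = E(K, T) = 0b00110011; 0b10110111 ⊕ 0b00110011 = 0b10000100.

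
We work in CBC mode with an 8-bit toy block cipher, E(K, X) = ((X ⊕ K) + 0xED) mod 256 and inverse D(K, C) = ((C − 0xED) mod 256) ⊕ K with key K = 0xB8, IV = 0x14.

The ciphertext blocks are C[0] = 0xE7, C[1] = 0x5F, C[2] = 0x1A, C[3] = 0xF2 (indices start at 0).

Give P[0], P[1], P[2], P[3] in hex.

CBC decryption: P_i = D(K, C_i) ⊕ C_{i−1}, with C_{−1} = IV.
P[0]: D(K, 0xE7) = 0x42; 0x42 ⊕ 0x14 = 0x56.
P[1]: D(K, 0x5F) = 0xCA; 0xCA ⊕ 0xE7 = 0x2D.
P[2]: D(K, 0x1A) = 0x95; 0x95 ⊕ 0x5F = 0xCA.
P[3]: D(K, 0xF2) = 0xBD; 0xBD ⊕ 0x1A = 0xA7.

P[0] = 0x56, P[1] = 0x2D, P[2] = 0xCA, P[3] = 0xA7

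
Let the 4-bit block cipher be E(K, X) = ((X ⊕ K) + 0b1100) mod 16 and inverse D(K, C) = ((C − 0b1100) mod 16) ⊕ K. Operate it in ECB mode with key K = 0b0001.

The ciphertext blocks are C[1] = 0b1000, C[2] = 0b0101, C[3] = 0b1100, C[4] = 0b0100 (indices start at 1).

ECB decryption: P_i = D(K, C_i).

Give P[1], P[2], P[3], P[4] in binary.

P[1]: D(K, 0b1000) = 0b1101.
P[2]: D(K, 0b0101) = 0b1000.
P[3]: D(K, 0b1100) = 0b0001.
P[4]: D(K, 0b0100) = 0b1001.

P[1] = 0b1101, P[2] = 0b1000, P[3] = 0b0001, P[4] = 0b1001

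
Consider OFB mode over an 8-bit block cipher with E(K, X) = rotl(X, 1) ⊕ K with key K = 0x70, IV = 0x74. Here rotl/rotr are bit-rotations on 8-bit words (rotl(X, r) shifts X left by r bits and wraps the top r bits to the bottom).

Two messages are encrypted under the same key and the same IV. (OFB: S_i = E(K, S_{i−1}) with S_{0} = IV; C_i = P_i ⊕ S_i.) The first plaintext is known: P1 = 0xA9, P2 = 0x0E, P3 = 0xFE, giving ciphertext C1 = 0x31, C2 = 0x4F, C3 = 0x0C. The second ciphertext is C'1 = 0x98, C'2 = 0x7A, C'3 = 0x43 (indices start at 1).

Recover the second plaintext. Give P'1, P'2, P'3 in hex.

P'1 = 0x00, P'2 = 0x3B, P'3 = 0xB1

In OFB with a reused IV, both messages share the same keystream S_i, so C_i ⊕ C'_i = P_i ⊕ P'_i and thus P'_i = P_i ⊕ C_i ⊕ C'_i.
P'1: 0xA9 ⊕ 0x31 ⊕ 0x98 = 0x00.
P'2: 0x0E ⊕ 0x4F ⊕ 0x7A = 0x3B.
P'3: 0xFE ⊕ 0x0C ⊕ 0x43 = 0xB1.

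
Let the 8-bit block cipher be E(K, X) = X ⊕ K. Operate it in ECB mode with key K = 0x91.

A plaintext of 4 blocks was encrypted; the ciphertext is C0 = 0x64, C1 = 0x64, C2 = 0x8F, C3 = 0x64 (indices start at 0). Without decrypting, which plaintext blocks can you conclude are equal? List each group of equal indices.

ECB encrypts each block independently with the same key, so equal ciphertext blocks imply equal plaintext blocks.
C0 = C1 = C3 = 0x64, so P0 = P1 = P3.

P0 = P1 = P3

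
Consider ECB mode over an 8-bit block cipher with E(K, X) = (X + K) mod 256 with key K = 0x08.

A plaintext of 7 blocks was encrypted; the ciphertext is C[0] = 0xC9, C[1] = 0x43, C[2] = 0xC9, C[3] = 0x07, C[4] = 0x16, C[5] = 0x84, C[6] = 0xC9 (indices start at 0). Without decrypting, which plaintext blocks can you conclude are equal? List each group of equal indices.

ECB encrypts each block independently with the same key, so equal ciphertext blocks imply equal plaintext blocks.
C[0] = C[2] = C[6] = 0xC9, so P[0] = P[2] = P[6].

P[0] = P[2] = P[6]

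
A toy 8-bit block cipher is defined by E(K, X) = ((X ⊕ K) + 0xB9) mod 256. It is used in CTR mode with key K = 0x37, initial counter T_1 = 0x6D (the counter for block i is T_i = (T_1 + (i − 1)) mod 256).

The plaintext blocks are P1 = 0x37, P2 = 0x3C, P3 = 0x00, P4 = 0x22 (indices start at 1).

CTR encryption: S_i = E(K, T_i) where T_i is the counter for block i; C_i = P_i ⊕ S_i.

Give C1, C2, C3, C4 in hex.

C1: T = 0x6D, S = E(K, T) = 0x13; 0x37 ⊕ 0x13 = 0x24.
C2: T = 0x6E, S = E(K, T) = 0x12; 0x3C ⊕ 0x12 = 0x2E.
C3: T = 0x6F, S = E(K, T) = 0x11; 0x00 ⊕ 0x11 = 0x11.
C4: T = 0x70, S = E(K, T) = 0x00; 0x22 ⊕ 0x00 = 0x22.

C1 = 0x24, C2 = 0x2E, C3 = 0x11, C4 = 0x22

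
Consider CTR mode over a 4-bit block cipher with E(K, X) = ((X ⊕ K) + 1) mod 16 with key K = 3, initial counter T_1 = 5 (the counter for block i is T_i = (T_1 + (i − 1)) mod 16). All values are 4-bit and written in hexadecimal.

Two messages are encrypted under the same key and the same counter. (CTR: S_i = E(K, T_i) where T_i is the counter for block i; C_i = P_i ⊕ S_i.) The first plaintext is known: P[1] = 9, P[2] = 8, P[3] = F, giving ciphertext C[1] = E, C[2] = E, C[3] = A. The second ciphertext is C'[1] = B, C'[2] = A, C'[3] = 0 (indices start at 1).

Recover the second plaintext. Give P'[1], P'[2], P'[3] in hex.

P'[1] = C, P'[2] = C, P'[3] = 5

In CTR with a reused counter, both messages share the same keystream S_i, so C_i ⊕ C'_i = P_i ⊕ P'_i and thus P'_i = P_i ⊕ C_i ⊕ C'_i.
P'[1]: 9 ⊕ E ⊕ B = C.
P'[2]: 8 ⊕ E ⊕ A = C.
P'[3]: F ⊕ A ⊕ 0 = 5.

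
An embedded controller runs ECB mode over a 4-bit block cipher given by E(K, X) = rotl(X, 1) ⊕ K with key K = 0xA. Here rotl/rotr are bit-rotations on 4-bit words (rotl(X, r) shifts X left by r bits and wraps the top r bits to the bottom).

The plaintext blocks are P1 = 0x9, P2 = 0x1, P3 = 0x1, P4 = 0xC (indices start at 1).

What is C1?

ECB encryption: C_i = E(K, P_i).
C1: E(K, 0x9) = 0x9.

C1 = 0x9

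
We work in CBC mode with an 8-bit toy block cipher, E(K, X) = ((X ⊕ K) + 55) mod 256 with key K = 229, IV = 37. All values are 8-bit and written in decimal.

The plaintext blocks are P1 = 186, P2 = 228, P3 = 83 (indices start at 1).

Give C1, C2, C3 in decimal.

C1 = 177, C2 = 231, C3 = 136

CBC encryption: C_i = E(K, P_i ⊕ C_{i−1}), with C_{0} = IV.
C1: P1 ⊕ 37 = 159; E(K, 159) = 177.
C2: P2 ⊕ 177 = 85; E(K, 85) = 231.
C3: P3 ⊕ 231 = 180; E(K, 180) = 136.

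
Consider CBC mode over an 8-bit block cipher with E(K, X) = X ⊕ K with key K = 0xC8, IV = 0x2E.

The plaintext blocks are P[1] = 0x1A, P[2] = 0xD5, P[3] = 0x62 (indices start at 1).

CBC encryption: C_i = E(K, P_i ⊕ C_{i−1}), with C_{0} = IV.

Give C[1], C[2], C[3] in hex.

C[1]: P[1] ⊕ 0x2E = 0x34; E(K, 0x34) = 0xFC.
C[2]: P[2] ⊕ 0xFC = 0x29; E(K, 0x29) = 0xE1.
C[3]: P[3] ⊕ 0xE1 = 0x83; E(K, 0x83) = 0x4B.

C[1] = 0xFC, C[2] = 0xE1, C[3] = 0x4B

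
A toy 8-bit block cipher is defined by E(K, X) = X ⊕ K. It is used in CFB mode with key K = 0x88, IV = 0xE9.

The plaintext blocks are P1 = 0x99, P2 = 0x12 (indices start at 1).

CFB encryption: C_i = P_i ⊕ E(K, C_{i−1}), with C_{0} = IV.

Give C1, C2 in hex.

C1: E(K, 0xE9) = 0x61; 0x99 ⊕ 0x61 = 0xF8.
C2: E(K, 0xF8) = 0x70; 0x12 ⊕ 0x70 = 0x62.

C1 = 0xF8, C2 = 0x62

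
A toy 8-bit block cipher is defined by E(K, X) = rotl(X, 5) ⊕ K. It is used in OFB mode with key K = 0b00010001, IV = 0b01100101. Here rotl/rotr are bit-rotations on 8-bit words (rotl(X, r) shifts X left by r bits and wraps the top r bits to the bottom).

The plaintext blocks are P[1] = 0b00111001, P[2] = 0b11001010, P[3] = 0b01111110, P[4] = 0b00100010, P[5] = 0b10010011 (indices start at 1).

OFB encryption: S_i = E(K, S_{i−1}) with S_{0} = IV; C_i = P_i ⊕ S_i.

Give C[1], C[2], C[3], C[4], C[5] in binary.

C[1]: S = E(K, 0b01100101) = 0b10111101; 0b00111001 ⊕ 0b10111101 = 0b10000100.
C[2]: S = E(K, 0b10111101) = 0b10100110; 0b11001010 ⊕ 0b10100110 = 0b01101100.
C[3]: S = E(K, 0b10100110) = 0b11000101; 0b01111110 ⊕ 0b11000101 = 0b10111011.
C[4]: S = E(K, 0b11000101) = 0b10101001; 0b00100010 ⊕ 0b10101001 = 0b10001011.
C[5]: S = E(K, 0b10101001) = 0b00100100; 0b10010011 ⊕ 0b00100100 = 0b10110111.

C[1] = 0b10000100, C[2] = 0b01101100, C[3] = 0b10111011, C[4] = 0b10001011, C[5] = 0b10110111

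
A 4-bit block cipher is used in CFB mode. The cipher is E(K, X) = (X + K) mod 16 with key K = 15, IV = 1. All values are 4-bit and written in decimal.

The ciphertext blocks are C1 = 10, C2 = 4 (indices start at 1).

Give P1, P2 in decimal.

P1 = 10, P2 = 13

CFB decryption: P_i = C_i ⊕ E(K, C_{i−1}), with C_{0} = IV.
P1: E(K, 1) = 0; 10 ⊕ 0 = 10.
P2: E(K, 10) = 9; 4 ⊕ 9 = 13.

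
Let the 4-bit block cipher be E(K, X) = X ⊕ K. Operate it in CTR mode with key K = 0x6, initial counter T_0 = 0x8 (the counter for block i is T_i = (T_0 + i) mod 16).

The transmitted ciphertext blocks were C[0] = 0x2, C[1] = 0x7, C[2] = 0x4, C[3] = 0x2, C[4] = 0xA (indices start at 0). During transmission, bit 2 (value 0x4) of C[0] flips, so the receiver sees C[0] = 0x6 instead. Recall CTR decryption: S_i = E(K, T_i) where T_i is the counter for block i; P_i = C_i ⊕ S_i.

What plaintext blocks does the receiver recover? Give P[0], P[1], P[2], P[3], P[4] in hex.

P[0] = 0x8, P[1] = 0x8, P[2] = 0x8, P[3] = 0xF, P[4] = 0x0

Only C[0] changed, to 0x6. In CTR, a change in C_i flips the same bit in P_i only; the keystream is unaffected. Decrypting the received ciphertext:
P[0]: T = 0x8, S = E(K, T) = 0xE; 0x6 ⊕ 0xE = 0x8.
P[1]: T = 0x9, S = E(K, T) = 0xF; 0x7 ⊕ 0xF = 0x8.
P[2]: T = 0xA, S = E(K, T) = 0xC; 0x4 ⊕ 0xC = 0x8.
P[3]: T = 0xB, S = E(K, T) = 0xD; 0x2 ⊕ 0xD = 0xF.
P[4]: T = 0xC, S = E(K, T) = 0xA; 0xA ⊕ 0xA = 0x0.
Blocks that differ from the original plaintext: P[0].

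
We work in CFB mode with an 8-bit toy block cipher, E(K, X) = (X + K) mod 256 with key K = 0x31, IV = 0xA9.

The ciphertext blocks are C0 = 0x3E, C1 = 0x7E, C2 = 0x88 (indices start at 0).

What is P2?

P2 = 0x27

CFB decryption: P_i = C_i ⊕ E(K, C_{i−1}), with C_{−1} = IV.
P2: E(K, 0x7E) = 0xAF; 0x88 ⊕ 0xAF = 0x27.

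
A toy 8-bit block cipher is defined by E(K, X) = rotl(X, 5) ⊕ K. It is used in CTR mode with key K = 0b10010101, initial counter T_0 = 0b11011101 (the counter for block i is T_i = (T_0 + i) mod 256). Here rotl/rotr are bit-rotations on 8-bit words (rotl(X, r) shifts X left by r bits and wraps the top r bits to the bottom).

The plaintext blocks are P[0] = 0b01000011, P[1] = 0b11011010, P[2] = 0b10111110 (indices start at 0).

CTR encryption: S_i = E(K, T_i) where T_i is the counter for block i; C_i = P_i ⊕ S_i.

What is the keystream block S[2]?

0b01101110

C[0]: T = 0b11011101, S = E(K, T) = 0b00101110; 0b01000011 ⊕ 0b00101110 = 0b01101101.
C[1]: T = 0b11011110, S = E(K, T) = 0b01001110; 0b11011010 ⊕ 0b01001110 = 0b10010100.
C[2]: T = 0b11011111, S = E(K, T) = 0b01101110; 0b10111110 ⊕ 0b01101110 = 0b11010000.
So S[2] = 0b01101110.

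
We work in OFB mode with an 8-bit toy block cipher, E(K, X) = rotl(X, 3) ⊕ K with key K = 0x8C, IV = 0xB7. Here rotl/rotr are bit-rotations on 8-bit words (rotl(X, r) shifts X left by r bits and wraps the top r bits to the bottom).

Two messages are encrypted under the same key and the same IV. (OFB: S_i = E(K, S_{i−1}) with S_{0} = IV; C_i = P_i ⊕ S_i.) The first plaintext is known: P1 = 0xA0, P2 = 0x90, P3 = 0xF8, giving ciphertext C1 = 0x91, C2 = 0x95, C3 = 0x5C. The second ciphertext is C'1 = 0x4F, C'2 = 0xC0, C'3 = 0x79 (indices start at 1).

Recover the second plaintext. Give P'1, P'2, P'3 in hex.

In OFB with a reused IV, both messages share the same keystream S_i, so C_i ⊕ C'_i = P_i ⊕ P'_i and thus P'_i = P_i ⊕ C_i ⊕ C'_i.
P'1: 0xA0 ⊕ 0x91 ⊕ 0x4F = 0x7E.
P'2: 0x90 ⊕ 0x95 ⊕ 0xC0 = 0xC5.
P'3: 0xF8 ⊕ 0x5C ⊕ 0x79 = 0xDD.

P'1 = 0x7E, P'2 = 0xC5, P'3 = 0xDD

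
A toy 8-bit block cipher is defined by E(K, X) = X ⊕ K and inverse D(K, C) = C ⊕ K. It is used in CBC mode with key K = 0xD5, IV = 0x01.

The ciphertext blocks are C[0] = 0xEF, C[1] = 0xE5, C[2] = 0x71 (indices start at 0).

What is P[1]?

CBC decryption: P_i = D(K, C_i) ⊕ C_{i−1}, with C_{−1} = IV.
P[1]: D(K, 0xE5) = 0x30; 0x30 ⊕ 0xEF = 0xDF.

P[1] = 0xDF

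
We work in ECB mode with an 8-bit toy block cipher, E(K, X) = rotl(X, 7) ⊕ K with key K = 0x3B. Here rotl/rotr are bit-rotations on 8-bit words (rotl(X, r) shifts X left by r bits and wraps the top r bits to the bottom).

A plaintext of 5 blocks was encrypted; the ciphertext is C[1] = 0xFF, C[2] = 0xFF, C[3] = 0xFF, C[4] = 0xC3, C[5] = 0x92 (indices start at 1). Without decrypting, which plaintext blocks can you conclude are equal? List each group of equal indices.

ECB encrypts each block independently with the same key, so equal ciphertext blocks imply equal plaintext blocks.
C[1] = C[2] = C[3] = 0xFF, so P[1] = P[2] = P[3].

P[1] = P[2] = P[3]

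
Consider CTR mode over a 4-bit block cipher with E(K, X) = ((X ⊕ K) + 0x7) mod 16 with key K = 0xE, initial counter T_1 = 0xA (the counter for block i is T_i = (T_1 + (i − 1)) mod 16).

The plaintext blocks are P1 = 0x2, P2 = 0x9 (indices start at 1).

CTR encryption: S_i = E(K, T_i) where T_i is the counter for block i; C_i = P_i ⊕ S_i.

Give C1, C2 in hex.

C1: T = 0xA, S = E(K, T) = 0xB; 0x2 ⊕ 0xB = 0x9.
C2: T = 0xB, S = E(K, T) = 0xC; 0x9 ⊕ 0xC = 0x5.

C1 = 0x9, C2 = 0x5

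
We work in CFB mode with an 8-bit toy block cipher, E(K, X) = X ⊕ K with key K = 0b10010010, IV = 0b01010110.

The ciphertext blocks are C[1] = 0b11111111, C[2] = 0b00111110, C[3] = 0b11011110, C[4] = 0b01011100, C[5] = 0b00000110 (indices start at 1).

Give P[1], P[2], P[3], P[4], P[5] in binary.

CFB decryption: P_i = C_i ⊕ E(K, C_{i−1}), with C_{0} = IV.
P[1]: E(K, 0b01010110) = 0b11000100; 0b11111111 ⊕ 0b11000100 = 0b00111011.
P[2]: E(K, 0b11111111) = 0b01101101; 0b00111110 ⊕ 0b01101101 = 0b01010011.
P[3]: E(K, 0b00111110) = 0b10101100; 0b11011110 ⊕ 0b10101100 = 0b01110010.
P[4]: E(K, 0b11011110) = 0b01001100; 0b01011100 ⊕ 0b01001100 = 0b00010000.
P[5]: E(K, 0b01011100) = 0b11001110; 0b00000110 ⊕ 0b11001110 = 0b11001000.

P[1] = 0b00111011, P[2] = 0b01010011, P[3] = 0b01110010, P[4] = 0b00010000, P[5] = 0b11001000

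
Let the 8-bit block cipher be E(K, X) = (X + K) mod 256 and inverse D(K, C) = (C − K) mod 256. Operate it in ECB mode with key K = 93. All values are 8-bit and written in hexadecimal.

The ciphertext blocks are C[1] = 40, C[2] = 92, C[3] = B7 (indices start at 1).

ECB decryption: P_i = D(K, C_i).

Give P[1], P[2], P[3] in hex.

P[1]: D(K, 40) = AD.
P[2]: D(K, 92) = FF.
P[3]: D(K, B7) = 24.

P[1] = AD, P[2] = FF, P[3] = 24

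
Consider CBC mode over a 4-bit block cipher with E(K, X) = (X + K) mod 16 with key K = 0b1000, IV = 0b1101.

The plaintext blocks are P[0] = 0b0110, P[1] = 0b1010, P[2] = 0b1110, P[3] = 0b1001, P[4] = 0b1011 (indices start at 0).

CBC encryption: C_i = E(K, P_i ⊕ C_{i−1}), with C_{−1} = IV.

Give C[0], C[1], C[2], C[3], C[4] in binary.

C[0]: P[0] ⊕ 0b1101 = 0b1011; E(K, 0b1011) = 0b0011.
C[1]: P[1] ⊕ 0b0011 = 0b1001; E(K, 0b1001) = 0b0001.
C[2]: P[2] ⊕ 0b0001 = 0b1111; E(K, 0b1111) = 0b0111.
C[3]: P[3] ⊕ 0b0111 = 0b1110; E(K, 0b1110) = 0b0110.
C[4]: P[4] ⊕ 0b0110 = 0b1101; E(K, 0b1101) = 0b0101.

C[0] = 0b0011, C[1] = 0b0001, C[2] = 0b0111, C[3] = 0b0110, C[4] = 0b0101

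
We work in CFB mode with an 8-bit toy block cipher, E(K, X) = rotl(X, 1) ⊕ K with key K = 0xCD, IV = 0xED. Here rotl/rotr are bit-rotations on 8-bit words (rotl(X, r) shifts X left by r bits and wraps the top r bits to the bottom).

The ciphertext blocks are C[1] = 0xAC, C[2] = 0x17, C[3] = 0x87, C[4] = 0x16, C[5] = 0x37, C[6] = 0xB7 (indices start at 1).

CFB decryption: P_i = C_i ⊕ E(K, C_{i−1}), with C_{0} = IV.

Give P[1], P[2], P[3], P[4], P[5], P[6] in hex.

P[1] = 0xBA, P[2] = 0x83, P[3] = 0x64, P[4] = 0xD4, P[5] = 0xD6, P[6] = 0x14

P[1]: E(K, 0xED) = 0x16; 0xAC ⊕ 0x16 = 0xBA.
P[2]: E(K, 0xAC) = 0x94; 0x17 ⊕ 0x94 = 0x83.
P[3]: E(K, 0x17) = 0xE3; 0x87 ⊕ 0xE3 = 0x64.
P[4]: E(K, 0x87) = 0xC2; 0x16 ⊕ 0xC2 = 0xD4.
P[5]: E(K, 0x16) = 0xE1; 0x37 ⊕ 0xE1 = 0xD6.
P[6]: E(K, 0x37) = 0xA3; 0xB7 ⊕ 0xA3 = 0x14.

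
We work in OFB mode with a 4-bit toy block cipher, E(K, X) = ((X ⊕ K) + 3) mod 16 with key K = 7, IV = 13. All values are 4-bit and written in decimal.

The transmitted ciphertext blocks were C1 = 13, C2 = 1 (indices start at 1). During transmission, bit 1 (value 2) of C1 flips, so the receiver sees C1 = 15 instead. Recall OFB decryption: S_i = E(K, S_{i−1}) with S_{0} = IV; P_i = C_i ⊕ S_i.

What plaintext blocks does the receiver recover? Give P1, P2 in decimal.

Only C1 changed, to 15. In OFB, a change in C_i flips the same bit in P_i only; the keystream is unaffected. Decrypting the received ciphertext:
P1: S = E(K, 13) = 13; 15 ⊕ 13 = 2.
P2: S = E(K, 13) = 13; 1 ⊕ 13 = 12.
Blocks that differ from the original plaintext: P1.

P1 = 2, P2 = 12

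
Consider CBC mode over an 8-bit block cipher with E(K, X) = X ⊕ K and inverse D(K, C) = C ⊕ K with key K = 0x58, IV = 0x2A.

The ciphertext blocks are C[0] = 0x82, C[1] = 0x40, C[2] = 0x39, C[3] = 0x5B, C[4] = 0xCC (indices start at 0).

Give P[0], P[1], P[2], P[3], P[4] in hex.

P[0] = 0xF0, P[1] = 0x9A, P[2] = 0x21, P[3] = 0x3A, P[4] = 0xCF

CBC decryption: P_i = D(K, C_i) ⊕ C_{i−1}, with C_{−1} = IV.
P[0]: D(K, 0x82) = 0xDA; 0xDA ⊕ 0x2A = 0xF0.
P[1]: D(K, 0x40) = 0x18; 0x18 ⊕ 0x82 = 0x9A.
P[2]: D(K, 0x39) = 0x61; 0x61 ⊕ 0x40 = 0x21.
P[3]: D(K, 0x5B) = 0x03; 0x03 ⊕ 0x39 = 0x3A.
P[4]: D(K, 0xCC) = 0x94; 0x94 ⊕ 0x5B = 0xCF.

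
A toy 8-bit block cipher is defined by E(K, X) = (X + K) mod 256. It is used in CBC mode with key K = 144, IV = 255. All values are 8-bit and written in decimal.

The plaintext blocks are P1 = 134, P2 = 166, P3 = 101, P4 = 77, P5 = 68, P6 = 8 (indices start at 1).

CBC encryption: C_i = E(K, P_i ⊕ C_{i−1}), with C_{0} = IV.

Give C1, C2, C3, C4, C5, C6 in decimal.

C1: P1 ⊕ 255 = 121; E(K, 121) = 9.
C2: P2 ⊕ 9 = 175; E(K, 175) = 63.
C3: P3 ⊕ 63 = 90; E(K, 90) = 234.
C4: P4 ⊕ 234 = 167; E(K, 167) = 55.
C5: P5 ⊕ 55 = 115; E(K, 115) = 3.
C6: P6 ⊕ 3 = 11; E(K, 11) = 155.

C1 = 9, C2 = 63, C3 = 234, C4 = 55, C5 = 3, C6 = 155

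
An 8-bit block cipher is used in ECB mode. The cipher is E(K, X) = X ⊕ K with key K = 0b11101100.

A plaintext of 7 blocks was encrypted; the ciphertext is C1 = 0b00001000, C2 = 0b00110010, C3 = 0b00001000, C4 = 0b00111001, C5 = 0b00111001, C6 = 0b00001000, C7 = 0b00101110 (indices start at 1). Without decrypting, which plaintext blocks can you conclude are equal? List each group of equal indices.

P1 = P3 = P6; P4 = P5

ECB encrypts each block independently with the same key, so equal ciphertext blocks imply equal plaintext blocks.
C1 = C3 = C6 = 0b00001000, so P1 = P3 = P6.
C4 = C5 = 0b00111001, so P4 = P5.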